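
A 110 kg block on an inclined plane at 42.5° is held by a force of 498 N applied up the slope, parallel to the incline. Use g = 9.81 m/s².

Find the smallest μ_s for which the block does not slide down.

μ_s,min ≈ 0.29

N = m g cos θ = 795.6 N.
Friction must make up the shortfall along the incline: f = m g sin θ − P = 729 − 498 = 231 N.
At the threshold f = μ_s N, so μ_s,min = 231/795.6 = 0.29.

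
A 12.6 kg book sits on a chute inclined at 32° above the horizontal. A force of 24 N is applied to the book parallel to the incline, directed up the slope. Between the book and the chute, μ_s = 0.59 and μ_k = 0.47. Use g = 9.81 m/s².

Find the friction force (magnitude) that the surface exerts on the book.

Normal force: N = m g cos θ = 12.6 × 9.81 × cos 32° = 104.8 N.
The friction needed for equilibrium is m g sin θ − P = 65.5 − 24 = 41.5 N, measured positive up-slope.
Static friction can supply at most μ_s N = 61.85 N.
Since |41.5| ≤ 61.85 N, no slip — friction simply equals what equilibrium demands.

f ≈ 41.5 N (up the incline)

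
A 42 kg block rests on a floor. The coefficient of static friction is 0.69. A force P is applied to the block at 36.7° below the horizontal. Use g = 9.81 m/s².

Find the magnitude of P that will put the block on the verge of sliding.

N = m g + P sin α (the push presses the block into the floor).
At impending slip, P cos α = μ_s N = μ_s (m g + P sin α).
Solving: P (cos α − μ_s sin α) = μ_s m g → P = 0.69×412/(cos 36.7° − 0.69 sin 36.7°) = 284/0.3894 = 730 N.

P ≈ 730 N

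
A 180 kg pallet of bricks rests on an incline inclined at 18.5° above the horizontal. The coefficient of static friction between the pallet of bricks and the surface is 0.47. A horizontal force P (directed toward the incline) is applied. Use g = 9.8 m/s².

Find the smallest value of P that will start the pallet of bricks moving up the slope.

P ≈ 1680 N

At impending motion up the slope, friction acts down-slope at its limit: f = μ_s N.
Perpendicular to the incline: N = m g cos θ + P sin θ.
Along the incline: P cos θ = m g sin θ + μ_s N = m g sin θ + μ_s (m g cos θ + P sin θ).
Solving, P (cos θ − μ_s sin θ) = m g (sin θ + μ_s cos θ), so P = 180×9.8×(sin 18.5° + 0.47 cos 18.5°)/(cos 18.5° − 0.47 sin 18.5°) = 1760×0.763/0.7992 = 1680 N.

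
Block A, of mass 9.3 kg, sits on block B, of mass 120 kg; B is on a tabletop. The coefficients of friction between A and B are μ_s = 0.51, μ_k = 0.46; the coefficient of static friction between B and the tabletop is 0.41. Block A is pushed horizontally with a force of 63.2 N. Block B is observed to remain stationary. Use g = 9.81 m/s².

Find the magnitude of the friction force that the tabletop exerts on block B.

f ≈ 42 N

Between the blocks, N₁ = m_A g = 91.23 N.
Maximum static friction on A from B: μ_s N₁ = 0.51×91.23 = 46.53 N.
Since P = 63.2 N > 46.53 N, A slides on B; the A–B friction is kinetic: f₁ = μ_k N₁ = 0.46×91.23 = 42 N.
By Newton's third law B feels 42 N forward from A. With B stationary, the floor's static friction on B balances it: f₂ = 42 N (well within μ_s(m_A+m_B)g = 520.1 N).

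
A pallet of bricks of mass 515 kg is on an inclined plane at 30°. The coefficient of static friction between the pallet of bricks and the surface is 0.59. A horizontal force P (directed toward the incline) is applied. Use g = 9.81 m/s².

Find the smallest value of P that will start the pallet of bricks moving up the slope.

At impending motion up the slope, friction acts down-slope at its limit: f = μ_s N.
Perpendicular to the incline: N = m g cos θ + P sin θ.
Along the incline: P cos θ = m g sin θ + μ_s N = m g sin θ + μ_s (m g cos θ + P sin θ).
Solving, P (cos θ − μ_s sin θ) = m g (sin θ + μ_s cos θ), so P = 515×9.81×(sin 30° + 0.59 cos 30°)/(cos 30° − 0.59 sin 30°) = 5050×1.011/0.571 = 8940 N.

P ≈ 8940 N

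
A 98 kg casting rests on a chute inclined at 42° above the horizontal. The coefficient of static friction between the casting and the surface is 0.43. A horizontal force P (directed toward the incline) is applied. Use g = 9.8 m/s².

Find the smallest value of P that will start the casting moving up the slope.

P ≈ 2080 N

At impending motion up the slope, friction acts down-slope at its limit: f = μ_s N.
Perpendicular to the incline: N = m g cos θ + P sin θ.
Along the incline: P cos θ = m g sin θ + μ_s N = m g sin θ + μ_s (m g cos θ + P sin θ).
Solving, P (cos θ − μ_s sin θ) = m g (sin θ + μ_s cos θ), so P = 98×9.8×(sin 42° + 0.43 cos 42°)/(cos 42° − 0.43 sin 42°) = 960×0.9887/0.4554 = 2080 N.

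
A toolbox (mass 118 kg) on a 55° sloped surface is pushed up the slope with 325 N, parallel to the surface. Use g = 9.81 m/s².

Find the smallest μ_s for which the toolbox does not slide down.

μ_s,min ≈ 0.939

N = m g cos θ = 664 N.
Friction must make up the shortfall along the incline: f = m g sin θ − P = 948.2 − 325 = 623.2 N.
At the threshold f = μ_s N, so μ_s,min = 623.2/664 = 0.939.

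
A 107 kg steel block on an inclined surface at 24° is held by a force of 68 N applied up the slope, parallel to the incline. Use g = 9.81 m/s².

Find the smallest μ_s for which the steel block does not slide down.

N = m g cos θ = 958.9 N.
Friction must make up the shortfall along the incline: f = m g sin θ − P = 426.9 − 68 = 358.9 N.
At the threshold f = μ_s N, so μ_s,min = 358.9/958.9 = 0.374.

μ_s,min ≈ 0.374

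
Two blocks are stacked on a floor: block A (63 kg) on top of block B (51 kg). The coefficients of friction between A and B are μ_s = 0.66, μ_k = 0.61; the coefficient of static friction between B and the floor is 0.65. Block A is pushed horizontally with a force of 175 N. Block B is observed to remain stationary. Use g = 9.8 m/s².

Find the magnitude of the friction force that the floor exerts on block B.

f ≈ 175 N

Between the blocks, N₁ = m_A g = 617.4 N.
Maximum static friction on A from B: μ_s N₁ = 0.66×617.4 = 407.5 N.
Since P = 175 N ≤ 407.5 N, A does not slip on B; friction on A equals P = 175 N.
B experiences an equal 175 N forward from A (third law). B is in equilibrium, so the floor supplies f₂ = 175 N of static friction (limit μ_s(m_A+m_B)g = 726.2 N, not exceeded).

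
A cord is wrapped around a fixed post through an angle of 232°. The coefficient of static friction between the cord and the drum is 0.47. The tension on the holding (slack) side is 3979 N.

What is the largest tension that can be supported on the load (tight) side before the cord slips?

T_max ≈ 26700 N

At impending slip the capstan equation gives T₂/T₁ = e^{μβ} with β in radians.
β = 232° × π/180 = 4.049 rad.
e^{μβ} = e^{0.47×4.049} = 6.707.
T₂ = T₁ · e^{μβ} = 3979 × 6.707 = 26700 N.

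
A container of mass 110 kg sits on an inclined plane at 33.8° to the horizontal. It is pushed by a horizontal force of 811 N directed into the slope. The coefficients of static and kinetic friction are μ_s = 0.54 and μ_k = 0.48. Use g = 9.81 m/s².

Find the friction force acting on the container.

Normal direction: N = m g cos θ + P sin θ = 1348 N.
Parallel to the incline: P cos θ − m g sin θ = 673.9 − 600.3 = 73.63 N; the friction needed to balance this is 73.63 N acting down the slope.
Maximum static friction: μ_s N = 0.54 × 1348 = 727.9 N.
|f_req| = 73.63 ≤ 727.9 N → the container is in equilibrium; friction equals the required value.

f ≈ 73.6 N (down the incline)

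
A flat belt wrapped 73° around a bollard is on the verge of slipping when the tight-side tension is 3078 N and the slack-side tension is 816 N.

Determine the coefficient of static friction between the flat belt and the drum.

T₂/T₁ = e^{μβ} → μ = ln(T₂/T₁)/β.
β = 73° = 1.274 rad.
μ = ln(3078/816)/1.274 = ln(3.772)/1.274 = 1.04.

μ ≈ 1.04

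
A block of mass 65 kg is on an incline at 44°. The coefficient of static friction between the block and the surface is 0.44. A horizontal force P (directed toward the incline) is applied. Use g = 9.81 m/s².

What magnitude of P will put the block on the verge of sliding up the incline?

At impending motion up the slope, friction acts down-slope at its limit: f = μ_s N.
Perpendicular to the incline: N = m g cos θ + P sin θ.
Along the incline: P cos θ = m g sin θ + μ_s N = m g sin θ + μ_s (m g cos θ + P sin θ).
Solving, P (cos θ − μ_s sin θ) = m g (sin θ + μ_s cos θ), so P = 65×9.81×(sin 44° + 0.44 cos 44°)/(cos 44° − 0.44 sin 44°) = 638×1.011/0.4137 = 1560 N.

P ≈ 1560 N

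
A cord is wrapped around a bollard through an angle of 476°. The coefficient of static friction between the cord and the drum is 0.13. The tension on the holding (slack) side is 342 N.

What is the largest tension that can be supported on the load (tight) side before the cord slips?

T_max ≈ 1010 N

At impending slip the capstan equation gives T₂/T₁ = e^{μβ} with β in radians.
β = 476° × π/180 = 8.308 rad.
e^{μβ} = e^{0.13×8.308} = 2.945.
T₂ = T₁ · e^{μβ} = 342 × 2.945 = 1010 N.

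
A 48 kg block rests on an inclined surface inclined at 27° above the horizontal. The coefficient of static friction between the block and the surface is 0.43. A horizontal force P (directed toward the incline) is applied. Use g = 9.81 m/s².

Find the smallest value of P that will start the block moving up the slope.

At impending motion up the slope, friction acts down-slope at its limit: f = μ_s N.
Perpendicular to the incline: N = m g cos θ + P sin θ.
Along the incline: P cos θ = m g sin θ + μ_s N = m g sin θ + μ_s (m g cos θ + P sin θ).
Solving, P (cos θ − μ_s sin θ) = m g (sin θ + μ_s cos θ), so P = 48×9.81×(sin 27° + 0.43 cos 27°)/(cos 27° − 0.43 sin 27°) = 471×0.8371/0.6958 = 567 N.

P ≈ 567 N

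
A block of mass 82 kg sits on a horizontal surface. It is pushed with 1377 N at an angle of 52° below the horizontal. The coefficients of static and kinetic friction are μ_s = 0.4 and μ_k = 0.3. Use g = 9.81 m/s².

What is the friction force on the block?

f ≈ 567 N

The vertical component of P adds to the normal force: N = m g + P sin α = 804.4 + 1085 = 1890 N.
The horizontal driving force is P cos α = 847.8 N, so equilibrium needs friction f = 847.8 N.
The static-friction limit is μ_s N = 755.8 N.
The required friction exceeds μ_s N, so the block moves and f = μ_k N = 567 N.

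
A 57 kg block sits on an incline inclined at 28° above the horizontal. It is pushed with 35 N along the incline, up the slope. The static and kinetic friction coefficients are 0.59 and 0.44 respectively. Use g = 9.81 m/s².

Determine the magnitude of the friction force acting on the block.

f ≈ 228 N (up the incline)

Normal force: N = m g cos θ = 57 × 9.81 × cos 28° = 493.7 N.
For equilibrium along the incline the friction force must supply f = m g sin θ − P = 262.5 − 35 = 227.5 N (positive meaning up-slope).
Maximum static friction available: μ_s N = 0.59 × 493.7 = 291.3 N.
Since |227.5| ≤ 291.3 N, no slip — friction simply equals what equilibrium demands.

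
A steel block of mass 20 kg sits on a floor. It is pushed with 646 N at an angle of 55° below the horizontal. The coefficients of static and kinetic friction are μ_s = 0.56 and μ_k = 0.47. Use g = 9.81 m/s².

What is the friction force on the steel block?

N = m g + P sin α = 196.2 + 646×sin 55° = 725.4 N.
Horizontally, friction must balance P cos α = 370.5 N.
The static-friction limit is μ_s N = 406.2 N.
370.5 ≤ 406.2 N → static; friction equals the required 371 N.

f ≈ 371 N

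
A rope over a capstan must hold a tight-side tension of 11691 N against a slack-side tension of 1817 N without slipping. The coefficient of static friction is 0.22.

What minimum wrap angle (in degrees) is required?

T₂/T₁ = e^{μβ} → β = ln(T₂/T₁)/μ.
β = ln(11691/1817)/0.22 = 1.862/0.22 = 8.462 rad.
In degrees: β = 8.462 × 180/π = 485°.

β_min ≈ 485°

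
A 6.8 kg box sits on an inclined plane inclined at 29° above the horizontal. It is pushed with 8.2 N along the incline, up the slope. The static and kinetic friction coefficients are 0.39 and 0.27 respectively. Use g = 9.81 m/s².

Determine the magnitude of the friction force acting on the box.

Normal force: N = m g cos θ = 6.8 × 9.81 × cos 29° = 58.34 N.
Parallel to the incline, ΣF = 0 gives f = m g sin θ − P = 32.34 − 8.2 = 24.14 N (up-slope positive).
The static-friction ceiling is μ_s N = 0.39 × 58.34 = 22.75 N.
Since |24.14| > 22.75 N, static friction cannot hold it; the box slides down the incline and kinetic friction applies: f = μ_k N = 0.27 × 58.34 = 15.8 N.

f ≈ 15.8 N (up the incline)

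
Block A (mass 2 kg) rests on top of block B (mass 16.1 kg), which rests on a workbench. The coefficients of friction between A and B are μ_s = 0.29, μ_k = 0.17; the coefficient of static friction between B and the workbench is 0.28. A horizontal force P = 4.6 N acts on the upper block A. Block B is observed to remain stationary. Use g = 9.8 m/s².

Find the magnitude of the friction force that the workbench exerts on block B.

f ≈ 4.6 N

Between the blocks, N₁ = m_A g = 19.6 N.
So the A–B interface can sustain at most μ_s N₁ = 5.684 N of static friction.
P = 4.6 N is within that limit, so A and B move together (both at rest); the A–B friction is simply f₁ = P = 4.6 N.
By Newton's third law B feels 4.6 N forward from A. With B stationary, the floor's static friction on B balances it: f₂ = 4.6 N (well within μ_s(m_A+m_B)g = 49.67 N).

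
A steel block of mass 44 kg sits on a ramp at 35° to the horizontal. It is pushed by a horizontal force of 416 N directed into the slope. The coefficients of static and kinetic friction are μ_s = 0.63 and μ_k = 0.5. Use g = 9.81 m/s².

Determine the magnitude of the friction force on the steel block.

Normal direction: N = m g cos θ + P sin θ = 592.2 N.
Along the incline, the net driving force (taking up-slope positive) is P cos θ − m g sin θ = 340.8 − 247.6 = 93.19 N, so equilibrium requires friction f = -93.19 N (down-slope).
Maximum static friction: μ_s N = 0.63 × 592.2 = 373.1 N.
Since 93.19 N is within the 373.1 N limit, the steel block stays put and friction is exactly 93.2 N.

f ≈ 93.2 N (down the incline)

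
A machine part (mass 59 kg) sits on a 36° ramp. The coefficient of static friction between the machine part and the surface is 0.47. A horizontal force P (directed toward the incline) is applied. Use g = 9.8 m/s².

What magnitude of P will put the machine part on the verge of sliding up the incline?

At impending motion up the slope, friction acts down-slope at its limit: f = μ_s N.
Perpendicular to the incline: N = m g cos θ + P sin θ.
Along the incline: P cos θ = m g sin θ + μ_s N = m g sin θ + μ_s (m g cos θ + P sin θ).
Solving, P (cos θ − μ_s sin θ) = m g (sin θ + μ_s cos θ), so P = 59×9.8×(sin 36° + 0.47 cos 36°)/(cos 36° − 0.47 sin 36°) = 578×0.968/0.5328 = 1050 N.

P ≈ 1050 N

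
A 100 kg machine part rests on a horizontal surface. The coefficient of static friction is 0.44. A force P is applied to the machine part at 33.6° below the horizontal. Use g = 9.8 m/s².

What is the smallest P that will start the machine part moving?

N = m g + P sin α (the push presses the machine part into the horizontal surface).
At impending slip, P cos α = μ_s N = μ_s (m g + P sin α).
Solving: P (cos α − μ_s sin α) = μ_s m g → P = 0.44×980/(cos 33.6° − 0.44 sin 33.6°) = 431/0.5894 = 732 N.

P ≈ 732 N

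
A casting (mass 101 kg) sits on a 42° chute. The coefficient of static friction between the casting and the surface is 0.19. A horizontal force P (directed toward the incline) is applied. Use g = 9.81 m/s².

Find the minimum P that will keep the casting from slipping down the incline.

The casting tends to slide down (tan θ > μ_s), so at the point of impending slip friction acts up-slope at its limit: f = μ_s N.
Perpendicular to the incline: N = m g cos θ + P sin θ.
Along the incline: P cos θ + μ_s N = m g sin θ, i.e. P cos θ + μ_s (m g cos θ + P sin θ) = m g sin θ.
Solving, P (cos θ + μ_s sin θ) = m g (sin θ − μ_s cos θ), so P = 991×0.5279/0.8703 = 601 N.

P_min ≈ 601 N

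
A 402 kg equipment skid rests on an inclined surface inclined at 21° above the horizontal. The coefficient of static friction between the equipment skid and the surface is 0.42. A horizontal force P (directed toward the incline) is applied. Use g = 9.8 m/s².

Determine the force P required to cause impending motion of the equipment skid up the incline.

P ≈ 3780 N

At impending motion up the slope, friction acts down-slope at its limit: f = μ_s N.
Perpendicular to the incline: N = m g cos θ + P sin θ.
Along the incline: P cos θ = m g sin θ + μ_s N = m g sin θ + μ_s (m g cos θ + P sin θ).
Solving, P (cos θ − μ_s sin θ) = m g (sin θ + μ_s cos θ), so P = 402×9.8×(sin 21° + 0.42 cos 21°)/(cos 21° − 0.42 sin 21°) = 3940×0.7505/0.7831 = 3780 N.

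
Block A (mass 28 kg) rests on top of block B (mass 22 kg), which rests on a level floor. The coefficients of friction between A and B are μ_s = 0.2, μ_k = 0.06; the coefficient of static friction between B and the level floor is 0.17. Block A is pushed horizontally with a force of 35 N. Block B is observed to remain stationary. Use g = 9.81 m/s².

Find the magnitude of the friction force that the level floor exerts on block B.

Between the blocks, N₁ = m_A g = 274.7 N.
Maximum static friction on A from B: μ_s N₁ = 0.2×274.7 = 54.94 N.
P = 35 N is within that limit, so A and B move together (both at rest); the A–B friction is simply f₁ = P = 35 N.
B experiences an equal 35 N forward from A (third law). B is in equilibrium, so the floor supplies f₂ = 35 N of static friction (limit μ_s(m_A+m_B)g = 83.39 N, not exceeded).

f ≈ 35 N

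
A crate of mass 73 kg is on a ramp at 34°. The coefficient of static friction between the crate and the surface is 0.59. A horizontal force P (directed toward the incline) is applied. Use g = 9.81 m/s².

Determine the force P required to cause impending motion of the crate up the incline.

At impending motion up the slope, friction acts down-slope at its limit: f = μ_s N.
Perpendicular to the incline: N = m g cos θ + P sin θ.
Along the incline: P cos θ = m g sin θ + μ_s N = m g sin θ + μ_s (m g cos θ + P sin θ).
Solving, P (cos θ − μ_s sin θ) = m g (sin θ + μ_s cos θ), so P = 73×9.81×(sin 34° + 0.59 cos 34°)/(cos 34° − 0.59 sin 34°) = 716×1.048/0.4991 = 1500 N.

P ≈ 1500 N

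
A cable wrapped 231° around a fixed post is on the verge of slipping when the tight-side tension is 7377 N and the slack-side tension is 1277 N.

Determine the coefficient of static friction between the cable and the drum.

μ ≈ 0.435

T₂/T₁ = e^{μβ} → μ = ln(T₂/T₁)/β.
β = 231° = 4.032 rad.
μ = ln(7377/1277)/4.032 = ln(5.777)/4.032 = 0.435.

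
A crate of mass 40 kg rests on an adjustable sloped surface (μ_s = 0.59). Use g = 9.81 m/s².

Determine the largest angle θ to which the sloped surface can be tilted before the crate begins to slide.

At the slip threshold, m g sin θ = μ_s · m g cos θ, so tan θ = μ_s.
θ_max = arctan(0.59) = 30.5°.

θ_max ≈ 30.5°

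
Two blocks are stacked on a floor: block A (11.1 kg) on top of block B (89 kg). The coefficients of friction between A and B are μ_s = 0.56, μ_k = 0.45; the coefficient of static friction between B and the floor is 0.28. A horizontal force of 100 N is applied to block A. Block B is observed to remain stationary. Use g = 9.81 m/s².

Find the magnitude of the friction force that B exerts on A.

Between the blocks, N₁ = m_A g = 108.9 N.
So the A–B interface can sustain at most μ_s N₁ = 60.98 N of static friction.
Since P = 100 N > 60.98 N, A slides on B; the A–B friction is kinetic: f₁ = μ_k N₁ = 0.45×108.9 = 49 N.
B experiences an equal 49 N forward from A (third law). B is in equilibrium, so the floor supplies f₂ = 49 N of static friction (limit μ_s(m_A+m_B)g = 275 N, not exceeded).

f ≈ 49 N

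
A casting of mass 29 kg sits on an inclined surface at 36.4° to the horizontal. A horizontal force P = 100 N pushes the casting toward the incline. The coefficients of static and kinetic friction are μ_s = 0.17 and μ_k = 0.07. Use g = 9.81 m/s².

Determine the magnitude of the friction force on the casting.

f ≈ 20.2 N (up the incline)

The horizontal push has a component P sin θ into the surface, so N = m g cos θ + P sin θ = 229 + 59.34 = 288.3 N.
Along the incline, the net driving force (taking up-slope positive) is P cos θ − m g sin θ = 80.49 − 168.8 = -88.33 N, so equilibrium requires friction f = 88.33 N (up-slope).
The limit of static friction is μ_s N = 49.02 N.
The required 88.33 N exceeds the static limit, so the casting slides down-slope and f = μ_k N = 0.07×288.3 = 20.2 N.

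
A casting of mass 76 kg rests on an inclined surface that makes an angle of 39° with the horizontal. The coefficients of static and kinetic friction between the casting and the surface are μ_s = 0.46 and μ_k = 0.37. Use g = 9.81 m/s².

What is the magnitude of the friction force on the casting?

The normal reaction is N = m g cos θ = 579.4 N.
Along the slope the weight component is m g sin θ = 469.2 N; friction must supply exactly this, acting up-slope.
Static friction can supply at most μ_s N = 266.5 N.
Since |469.2| > 266.5 N, static friction cannot hold it; the casting slides down the incline and kinetic friction applies: f = μ_k N = 0.37 × 579.4 = 214 N.

f ≈ 214 N (up the incline)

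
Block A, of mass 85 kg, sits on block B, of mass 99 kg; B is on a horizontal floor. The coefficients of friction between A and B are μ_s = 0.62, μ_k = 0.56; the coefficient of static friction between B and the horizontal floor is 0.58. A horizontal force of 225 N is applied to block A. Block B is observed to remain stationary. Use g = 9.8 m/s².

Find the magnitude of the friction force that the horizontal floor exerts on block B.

f ≈ 225 N

Between the blocks, N₁ = m_A g = 833 N.
Maximum static friction on A from B: μ_s N₁ = 0.62×833 = 516.5 N.
P = 225 N is within that limit, so A and B move together (both at rest); the A–B friction is simply f₁ = P = 225 N.
By Newton's third law B feels 225 N forward from A. With B stationary, the floor's static friction on B balances it: f₂ = 225 N (well within μ_s(m_A+m_B)g = 1046 N).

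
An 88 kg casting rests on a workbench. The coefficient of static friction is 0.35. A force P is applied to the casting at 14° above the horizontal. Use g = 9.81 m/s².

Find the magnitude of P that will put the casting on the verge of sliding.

N = m g − P sin α (the pull lifts the casting).
At impending slip, P cos α = μ_s N = μ_s (m g − P sin α).
Solving: P (cos α + μ_s sin α) = μ_s m g → P = 0.35×863/(cos 14° + 0.35 sin 14°) = 302/1.055 = 286 N.

P ≈ 286 N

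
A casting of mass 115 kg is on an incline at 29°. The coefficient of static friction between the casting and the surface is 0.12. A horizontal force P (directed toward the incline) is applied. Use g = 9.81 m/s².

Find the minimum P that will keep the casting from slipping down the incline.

The casting tends to slide down (tan θ > μ_s), so at the point of impending slip friction acts up-slope at its limit: f = μ_s N.
Perpendicular to the incline: N = m g cos θ + P sin θ.
Along the incline: P cos θ + μ_s N = m g sin θ, i.e. P cos θ + μ_s (m g cos θ + P sin θ) = m g sin θ.
Solving, P (cos θ + μ_s sin θ) = m g (sin θ − μ_s cos θ), so P = 1130×0.3799/0.9328 = 459 N.

P_min ≈ 459 N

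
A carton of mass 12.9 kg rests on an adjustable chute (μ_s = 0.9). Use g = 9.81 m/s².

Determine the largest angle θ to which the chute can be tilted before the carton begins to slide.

θ_max ≈ 42°

At the slip threshold, m g sin θ = μ_s · m g cos θ, so tan θ = μ_s.
θ_max = arctan(0.9) = 42°.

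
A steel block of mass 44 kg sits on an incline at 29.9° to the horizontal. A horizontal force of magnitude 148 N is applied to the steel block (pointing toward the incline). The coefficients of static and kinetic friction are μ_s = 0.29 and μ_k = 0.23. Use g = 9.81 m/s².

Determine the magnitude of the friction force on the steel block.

f ≈ 86.9 N (up the incline)

Resolve perpendicular to the incline: N = m g cos θ + P sin θ = 44×9.81×cos 29.9° + 148×sin 29.9° = 448 N.
Along the incline, the net driving force (taking up-slope positive) is P cos θ − m g sin θ = 128.3 − 215.2 = -86.87 N, so equilibrium requires friction f = 86.87 N (up-slope).
The limit of static friction is μ_s N = 129.9 N.
|f_req| = 86.87 ≤ 129.9 N → the steel block is in equilibrium; friction equals the required value.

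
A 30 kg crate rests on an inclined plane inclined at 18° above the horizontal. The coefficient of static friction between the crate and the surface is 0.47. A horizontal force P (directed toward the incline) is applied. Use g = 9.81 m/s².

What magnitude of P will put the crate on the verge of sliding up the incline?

At impending motion up the slope, friction acts down-slope at its limit: f = μ_s N.
Perpendicular to the incline: N = m g cos θ + P sin θ.
Along the incline: P cos θ = m g sin θ + μ_s N = m g sin θ + μ_s (m g cos θ + P sin θ).
Solving, P (cos θ − μ_s sin θ) = m g (sin θ + μ_s cos θ), so P = 30×9.81×(sin 18° + 0.47 cos 18°)/(cos 18° − 0.47 sin 18°) = 294×0.756/0.8058 = 276 N.

P ≈ 276 N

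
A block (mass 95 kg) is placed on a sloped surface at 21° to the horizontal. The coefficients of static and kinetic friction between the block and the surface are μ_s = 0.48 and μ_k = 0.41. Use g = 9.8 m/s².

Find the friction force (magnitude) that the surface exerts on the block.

Normal force: N = m g cos θ = 95 × 9.8 × cos 21° = 869.2 N.
For equilibrium along the incline, friction must balance the weight component: f = m g sin θ = 333.6 N up the slope.
Maximum static friction available: μ_s N = 0.48 × 869.2 = 417.2 N.
Since |333.6| ≤ 417.2 N, static friction is sufficient; f equals the required value, not μ_s N.

f ≈ 334 N (up the incline)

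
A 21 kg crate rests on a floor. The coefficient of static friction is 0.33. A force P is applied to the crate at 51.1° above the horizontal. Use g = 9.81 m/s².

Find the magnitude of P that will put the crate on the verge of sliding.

P ≈ 76.8 N

N = m g − P sin α (the pull lifts the crate).
At impending slip, P cos α = μ_s N = μ_s (m g − P sin α).
Solving: P (cos α + μ_s sin α) = μ_s m g → P = 0.33×206/(cos 51.1° + 0.33 sin 51.1°) = 68/0.8848 = 76.8 N.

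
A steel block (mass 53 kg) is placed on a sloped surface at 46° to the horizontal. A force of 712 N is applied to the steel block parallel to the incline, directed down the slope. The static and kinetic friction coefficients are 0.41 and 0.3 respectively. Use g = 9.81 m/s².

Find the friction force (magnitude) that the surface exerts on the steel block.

f ≈ 108 N (up the incline)

The normal reaction is N = m g cos θ = 361.2 N.
Parallel to the incline, ΣF = 0 gives f = m g sin θ + P = 374 + 712 = 1086 N (up-slope positive).
Maximum static friction available: μ_s N = 0.41 × 361.2 = 148.1 N.
|1086| exceeds 148.1 N, so the steel block slips down-slope; friction is kinetic, f = μ_k N = 0.3×361.2 = 108 N.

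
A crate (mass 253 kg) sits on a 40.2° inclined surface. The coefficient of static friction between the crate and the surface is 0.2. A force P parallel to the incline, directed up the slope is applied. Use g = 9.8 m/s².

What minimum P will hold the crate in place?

The crate tends to slide down (tan θ > μ_s), so at the point of impending slip friction acts up-slope at its limit: f = μ_s N.
P is parallel to the surface, so N = m g cos θ = 1890 N.
Along the incline: P + μ_s N = m g sin θ, so P = 1600 − 0.2×1890 = 1220 N.

P_min ≈ 1220 N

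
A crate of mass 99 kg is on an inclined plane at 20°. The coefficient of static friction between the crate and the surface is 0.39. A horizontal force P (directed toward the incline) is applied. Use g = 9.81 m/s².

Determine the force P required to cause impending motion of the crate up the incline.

P ≈ 853 N

At impending motion up the slope, friction acts down-slope at its limit: f = μ_s N.
Perpendicular to the incline: N = m g cos θ + P sin θ.
Along the incline: P cos θ = m g sin θ + μ_s N = m g sin θ + μ_s (m g cos θ + P sin θ).
Solving, P (cos θ − μ_s sin θ) = m g (sin θ + μ_s cos θ), so P = 99×9.81×(sin 20° + 0.39 cos 20°)/(cos 20° − 0.39 sin 20°) = 971×0.7085/0.8063 = 853 N.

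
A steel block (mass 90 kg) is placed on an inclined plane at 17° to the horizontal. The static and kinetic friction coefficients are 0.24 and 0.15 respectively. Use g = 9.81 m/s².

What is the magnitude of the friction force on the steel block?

Perpendicular to the surface, N = m g cos θ = 90·9.81·cos 17° = 844.3 N.
For equilibrium along the incline, friction must balance the weight component: f = m g sin θ = 258.1 N up the slope.
The static-friction ceiling is μ_s N = 0.24 × 844.3 = 202.6 N.
|258.1| exceeds 202.6 N, so the steel block slips down-slope; friction is kinetic, f = μ_k N = 0.15×844.3 = 127 N.

f ≈ 127 N (up the incline)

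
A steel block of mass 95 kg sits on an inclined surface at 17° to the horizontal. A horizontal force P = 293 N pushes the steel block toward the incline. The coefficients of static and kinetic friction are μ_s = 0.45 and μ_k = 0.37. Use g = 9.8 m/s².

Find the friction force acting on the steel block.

f ≈ 8 N (down the incline)

Normal direction: N = m g cos θ + P sin θ = 976 N.
Along the incline, the net driving force (taking up-slope positive) is P cos θ − m g sin θ = 280.2 − 272.2 = 7.999 N, so equilibrium requires friction f = -7.999 N (down-slope).
Maximum static friction: μ_s N = 0.45 × 976 = 439.2 N.
|f_req| = 7.999 ≤ 439.2 N → the steel block is in equilibrium; friction equals the required value.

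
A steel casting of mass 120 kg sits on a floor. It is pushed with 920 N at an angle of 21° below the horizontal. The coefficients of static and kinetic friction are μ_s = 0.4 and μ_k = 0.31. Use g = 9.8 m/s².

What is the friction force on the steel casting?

f ≈ 467 N

The vertical component of P adds to the normal force: N = m g + P sin α = 1176 + 329.7 = 1506 N.
For equilibrium, f = P cos α = 920×cos 21° = 858.9 N.
μ_s N = 0.4 × 1506 = 602.3 N.
858.9 > 602.3 N → the steel casting slides; f = μ_k N = 0.31×1506 = 467 N.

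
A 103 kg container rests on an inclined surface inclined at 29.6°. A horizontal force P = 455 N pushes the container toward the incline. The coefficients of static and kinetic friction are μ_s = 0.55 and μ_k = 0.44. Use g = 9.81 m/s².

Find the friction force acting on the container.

The horizontal push has a component P sin θ into the surface, so N = m g cos θ + P sin θ = 878.6 + 224.7 = 1103 N.
Parallel to the incline: P cos θ − m g sin θ = 395.6 − 499.1 = -103.5 N; the friction needed to balance this is 103.5 N acting up the slope.
The limit of static friction is μ_s N = 606.8 N.
|f_req| = 103.5 ≤ 606.8 N → the container is in equilibrium; friction equals the required value.

f ≈ 103 N (up the incline)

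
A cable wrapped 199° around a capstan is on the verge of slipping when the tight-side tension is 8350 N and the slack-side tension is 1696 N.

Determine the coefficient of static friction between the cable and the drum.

T₂/T₁ = e^{μβ} → μ = ln(T₂/T₁)/β.
β = 199° = 3.473 rad.
μ = ln(8350/1696)/3.473 = ln(4.923)/3.473 = 0.459.

μ ≈ 0.459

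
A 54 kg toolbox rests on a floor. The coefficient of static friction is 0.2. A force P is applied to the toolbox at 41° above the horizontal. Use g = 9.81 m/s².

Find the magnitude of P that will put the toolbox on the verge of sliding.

P ≈ 120 N

N = m g − P sin α (the pull lifts the toolbox).
At impending slip, P cos α = μ_s N = μ_s (m g − P sin α).
Solving: P (cos α + μ_s sin α) = μ_s m g → P = 0.2×530/(cos 41° + 0.2 sin 41°) = 106/0.8859 = 120 N.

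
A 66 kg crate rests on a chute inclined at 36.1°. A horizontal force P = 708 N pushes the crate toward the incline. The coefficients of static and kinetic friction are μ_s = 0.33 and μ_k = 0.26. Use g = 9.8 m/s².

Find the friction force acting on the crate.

f ≈ 191 N (down the incline)

Normal direction: N = m g cos θ + P sin θ = 939.8 N.
Along the incline, the net driving force (taking up-slope positive) is P cos θ − m g sin θ = 572.1 − 381.1 = 191 N, so equilibrium requires friction f = -191 N (down-slope).
The limit of static friction is μ_s N = 310.1 N.
Since 191 N is within the 310.1 N limit, the crate stays put and friction is exactly 191 N.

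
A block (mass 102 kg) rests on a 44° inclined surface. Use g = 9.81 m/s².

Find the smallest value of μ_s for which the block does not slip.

μ_s,min ≈ 0.966

At the slip threshold m g sin θ = μ_s m g cos θ, so μ_s,min = tan θ.
μ_s,min = tan 44° = 0.966.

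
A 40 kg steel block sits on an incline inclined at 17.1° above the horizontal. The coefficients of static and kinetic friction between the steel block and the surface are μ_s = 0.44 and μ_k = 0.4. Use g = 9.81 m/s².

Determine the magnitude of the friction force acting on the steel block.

f ≈ 115 N (up the incline)

Perpendicular to the surface, N = m g cos θ = 40·9.81·cos 17.1° = 375.1 N.
Along the slope the weight component is m g sin θ = 115.4 N; friction must supply exactly this, acting up-slope.
Static friction can supply at most μ_s N = 165 N.
Since |115.4| ≤ 165 N, static friction is sufficient; f equals the required value, not μ_s N.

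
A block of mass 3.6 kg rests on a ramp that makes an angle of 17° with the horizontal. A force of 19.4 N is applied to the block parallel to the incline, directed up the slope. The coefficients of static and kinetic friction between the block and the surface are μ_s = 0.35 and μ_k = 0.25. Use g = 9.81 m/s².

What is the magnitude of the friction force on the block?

Perpendicular to the surface, N = m g cos θ = 3.6·9.81·cos 17° = 33.77 N.
For equilibrium along the incline the friction force must supply f = m g sin θ − P = 10.33 − 19.4 = -9.075 N (positive meaning up-slope).
The static-friction ceiling is μ_s N = 0.35 × 33.77 = 11.82 N.
Since |-9.075| ≤ 11.82 N, the block remains in static equilibrium and friction takes exactly the required value.

f ≈ 9.07 N (down the incline)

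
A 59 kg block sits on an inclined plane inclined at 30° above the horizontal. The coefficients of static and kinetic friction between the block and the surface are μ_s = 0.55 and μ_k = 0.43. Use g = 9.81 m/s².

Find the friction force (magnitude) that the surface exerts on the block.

f ≈ 216 N (up the incline)

Normal force: N = m g cos θ = 59 × 9.81 × cos 30° = 501.2 N.
Along the slope the weight component is m g sin θ = 289.4 N; friction must supply exactly this, acting up-slope.
The static-friction ceiling is μ_s N = 0.55 × 501.2 = 275.7 N.
|289.4| exceeds 275.7 N, so the block slips down-slope; friction is kinetic, f = μ_k N = 0.43×501.2 = 216 N.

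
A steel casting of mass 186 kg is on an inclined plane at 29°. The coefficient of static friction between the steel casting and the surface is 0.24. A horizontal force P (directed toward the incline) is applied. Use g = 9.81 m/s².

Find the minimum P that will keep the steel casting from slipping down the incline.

The steel casting tends to slide down (tan θ > μ_s), so at the point of impending slip friction acts up-slope at its limit: f = μ_s N.
Perpendicular to the incline: N = m g cos θ + P sin θ.
Along the incline: P cos θ + μ_s N = m g sin θ, i.e. P cos θ + μ_s (m g cos θ + P sin θ) = m g sin θ.
Solving, P (cos θ + μ_s sin θ) = m g (sin θ − μ_s cos θ), so P = 1820×0.2749/0.991 = 506 N.

P_min ≈ 506 N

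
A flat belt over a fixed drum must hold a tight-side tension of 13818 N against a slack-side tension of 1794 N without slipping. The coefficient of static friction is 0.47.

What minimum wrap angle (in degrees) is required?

β_min ≈ 249°

T₂/T₁ = e^{μβ} → β = ln(T₂/T₁)/μ.
β = ln(13818/1794)/0.47 = 2.042/0.47 = 4.344 rad.
In degrees: β = 4.344 × 180/π = 249°.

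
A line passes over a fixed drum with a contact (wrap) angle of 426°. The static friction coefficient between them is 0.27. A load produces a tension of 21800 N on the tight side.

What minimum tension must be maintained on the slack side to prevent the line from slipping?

Capstan equation at impending slip: T_tight/T_slack = e^{μβ}.
β = 426° = 7.435 rad; e^{μβ} = e^{0.27×7.435} = 7.445.
T_slack = T_tight / e^{μβ} = 21800 / 7.445 = 2930 N.

T_min ≈ 2930 N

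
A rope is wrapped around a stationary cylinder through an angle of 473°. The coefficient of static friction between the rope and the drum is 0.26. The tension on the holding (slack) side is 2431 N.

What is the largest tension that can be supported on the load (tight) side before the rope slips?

T_max ≈ 20800 N

At impending slip the capstan equation gives T₂/T₁ = e^{μβ} with β in radians.
β = 473° × π/180 = 8.255 rad.
e^{μβ} = e^{0.26×8.255} = 8.554.
T₂ = T₁ · e^{μβ} = 2431 × 8.554 = 20800 N.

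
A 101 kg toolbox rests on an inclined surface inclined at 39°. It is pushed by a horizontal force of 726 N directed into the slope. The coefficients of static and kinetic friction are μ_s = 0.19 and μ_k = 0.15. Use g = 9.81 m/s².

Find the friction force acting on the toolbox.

Normal direction: N = m g cos θ + P sin θ = 1227 N.
Along the incline, the net driving force (taking up-slope positive) is P cos θ − m g sin θ = 564.2 − 623.5 = -59.33 N, so equilibrium requires friction f = 59.33 N (up-slope).
The limit of static friction is μ_s N = 233.1 N.
Since 59.33 N is within the 233.1 N limit, the toolbox stays put and friction is exactly 59.3 N.

f ≈ 59.3 N (up the incline)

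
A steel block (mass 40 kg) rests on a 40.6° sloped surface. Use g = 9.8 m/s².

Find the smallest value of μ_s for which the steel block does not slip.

At the slip threshold m g sin θ = μ_s m g cos θ, so μ_s,min = tan θ.
μ_s,min = tan 40.6° = 0.857.

μ_s,min ≈ 0.857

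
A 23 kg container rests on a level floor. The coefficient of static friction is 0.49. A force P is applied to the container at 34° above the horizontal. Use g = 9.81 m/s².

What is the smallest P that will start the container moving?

P ≈ 100 N

N = m g − P sin α (the pull lifts the container).
At impending slip, P cos α = μ_s N = μ_s (m g − P sin α).
Solving: P (cos α + μ_s sin α) = μ_s m g → P = 0.49×226/(cos 34° + 0.49 sin 34°) = 111/1.103 = 100 N.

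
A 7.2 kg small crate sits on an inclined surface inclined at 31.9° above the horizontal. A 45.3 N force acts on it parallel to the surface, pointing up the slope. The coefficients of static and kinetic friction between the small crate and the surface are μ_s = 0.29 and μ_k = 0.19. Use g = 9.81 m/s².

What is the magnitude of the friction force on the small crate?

Perpendicular to the surface, N = m g cos θ = 7.2·9.81·cos 31.9° = 59.96 N.
Parallel to the incline, ΣF = 0 gives f = m g sin θ − P = 37.32 − 45.3 = -7.975 N (up-slope positive).
Maximum static friction available: μ_s N = 0.29 × 59.96 = 17.39 N.
Since |-7.975| ≤ 17.39 N, static friction is sufficient; f equals the required value, not μ_s N.

f ≈ 7.98 N (down the incline)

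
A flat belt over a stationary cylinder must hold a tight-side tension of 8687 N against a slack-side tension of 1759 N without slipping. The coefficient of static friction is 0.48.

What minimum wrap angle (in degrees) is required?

T₂/T₁ = e^{μβ} → β = ln(T₂/T₁)/μ.
β = ln(8687/1759)/0.48 = 1.597/0.48 = 3.327 rad.
In degrees: β = 3.327 × 180/π = 191°.

β_min ≈ 191°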